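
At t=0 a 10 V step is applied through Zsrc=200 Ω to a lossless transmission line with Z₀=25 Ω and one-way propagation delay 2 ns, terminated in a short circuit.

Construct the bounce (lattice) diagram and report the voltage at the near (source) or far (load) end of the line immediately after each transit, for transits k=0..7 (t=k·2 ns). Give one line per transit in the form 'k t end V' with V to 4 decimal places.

0 0 source 1.1111
1 2 load 0.0000
2 4 source -0.8642
3 6 load 0.0000
4 8 source 0.6722
5 10 load 0.0000
6 12 source -0.5228
7 14 load 0.0000

Γ_L=-1.000000, Γ_S=0.777778; launch V₁=10·25/225=1.111111
k=0 src: V=1.1111
k=1 load: inc=1.111111, refl=1.111111·-1.000000=-1.1111; V=0.000000+1.111111+-1.111111=0.0000
k=2 src: inc=-1.111111, refl=-1.111111·0.777778=-0.8642; V=1.111111+-1.111111+-0.864198=-0.8642
k=3 load: inc=-0.864198, refl=-0.864198·-1.000000=0.8642; V=0.000000+-0.864198+0.864198=0.0000
k=4 src: inc=0.864198, refl=0.864198·0.777778=0.6722; V=-0.864198+0.864198+0.672154=0.6722
k=5 load: inc=0.672154, refl=0.672154·-1.000000=-0.6722; V=0.000000+0.672154+-0.672154=0.0000
k=6 src: inc=-0.672154, refl=-0.672154·0.777778=-0.5228; V=0.672154+-0.672154+-0.522786=-0.5228
k=7 load: inc=-0.522786, refl=-0.522786·-1.000000=0.5228; V=0.000000+-0.522786+0.522786=0.0000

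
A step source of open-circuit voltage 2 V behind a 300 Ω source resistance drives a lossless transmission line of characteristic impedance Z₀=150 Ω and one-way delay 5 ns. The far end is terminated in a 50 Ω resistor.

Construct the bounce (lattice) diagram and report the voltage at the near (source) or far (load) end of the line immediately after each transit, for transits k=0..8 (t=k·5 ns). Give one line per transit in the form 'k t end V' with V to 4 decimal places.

0 0 source 0.6667
1 5 load 0.3333
2 10 source 0.2222
3 15 load 0.2778
4 20 source 0.2963
5 25 load 0.2870
6 30 source 0.2840
7 35 load 0.2855
8 40 source 0.2860

Γ_L=-0.500000, Γ_S=0.333333; launch V₁=2·150/450=0.666667
k=0 src: V=0.6667
k=1 load: inc=0.666667, refl=0.666667·-0.500000=-0.3333; V=0.000000+0.666667+-0.333333=0.3333
k=2 src: inc=-0.333333, refl=-0.333333·0.333333=-0.1111; V=0.666667+-0.333333+-0.111111=0.2222
k=3 load: inc=-0.111111, refl=-0.111111·-0.500000=0.0556; V=0.333333+-0.111111+0.055556=0.2778
k=4 src: inc=0.055556, refl=0.055556·0.333333=0.0185; V=0.222222+0.055556+0.018519=0.2963
k=5 load: inc=0.018519, refl=0.018519·-0.500000=-0.0093; V=0.277778+0.018519+-0.009259=0.2870
k=6 src: inc=-0.009259, refl=-0.009259·0.333333=-0.0031; V=0.296296+-0.009259+-0.003086=0.2840
k=7 load: inc=-0.003086, refl=-0.003086·-0.500000=0.0015; V=0.287037+-0.003086+0.001543=0.2855
k=8 src: inc=0.001543, refl=0.001543·0.333333=0.0005; V=0.283951+0.001543+0.000514=0.2860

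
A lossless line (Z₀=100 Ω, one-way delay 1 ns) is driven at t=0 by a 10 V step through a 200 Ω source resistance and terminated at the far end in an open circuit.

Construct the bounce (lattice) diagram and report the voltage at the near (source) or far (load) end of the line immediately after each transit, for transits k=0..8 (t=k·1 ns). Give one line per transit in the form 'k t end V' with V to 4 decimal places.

Γ_L=1.000000, Γ_S=0.333333; launch V₁=10·100/300=3.333333
k=0 src: V=3.3333
k=1 load: inc=3.333333, refl=3.333333·1.000000=3.3333; V=0.000000+3.333333+3.333333=6.6667
k=2 src: inc=3.333333, refl=3.333333·0.333333=1.1111; V=3.333333+3.333333+1.111111=7.7778
k=3 load: inc=1.111111, refl=1.111111·1.000000=1.1111; V=6.666667+1.111111+1.111111=8.8889
k=4 src: inc=1.111111, refl=1.111111·0.333333=0.3704; V=7.777778+1.111111+0.370370=9.2593
k=5 load: inc=0.370370, refl=0.370370·1.000000=0.3704; V=8.888889+0.370370+0.370370=9.6296
k=6 src: inc=0.370370, refl=0.370370·0.333333=0.1235; V=9.259259+0.370370+0.123457=9.7531
k=7 load: inc=0.123457, refl=0.123457·1.000000=0.1235; V=9.629630+0.123457+0.123457=9.8765
k=8 src: inc=0.123457, refl=0.123457·0.333333=0.0412; V=9.753086+0.123457+0.041152=9.9177

0 0 source 3.3333
1 1 load 6.6667
2 2 source 7.7778
3 3 load 8.8889
4 4 source 9.2593
5 5 load 9.6296
6 6 source 9.7531
7 7 load 9.8765
8 8 source 9.9177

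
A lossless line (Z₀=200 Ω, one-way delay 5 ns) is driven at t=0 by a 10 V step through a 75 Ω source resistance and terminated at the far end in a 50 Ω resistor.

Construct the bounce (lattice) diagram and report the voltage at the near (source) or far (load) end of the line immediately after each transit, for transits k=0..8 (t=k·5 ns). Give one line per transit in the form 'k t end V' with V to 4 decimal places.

Γ_L=-0.600000, Γ_S=-0.454545; launch V₁=10·200/275=7.272727
k=0 src: V=7.2727
k=1 load: inc=7.272727, refl=7.272727·-0.600000=-4.3636; V=0.000000+7.272727+-4.363636=2.9091
k=2 src: inc=-4.363636, refl=-4.363636·-0.454545=1.9835; V=7.272727+-4.363636+1.983471=4.8926
k=3 load: inc=1.983471, refl=1.983471·-0.600000=-1.1901; V=2.909091+1.983471+-1.190083=3.7025
k=4 src: inc=-1.190083, refl=-1.190083·-0.454545=0.5409; V=4.892562+-1.190083+0.540947=4.2434
k=5 load: inc=0.540947, refl=0.540947·-0.600000=-0.3246; V=3.702479+0.540947+-0.324568=3.9189
k=6 src: inc=-0.324568, refl=-0.324568·-0.454545=0.1475; V=4.243426+-0.324568+0.147531=4.0664
k=7 load: inc=0.147531, refl=0.147531·-0.600000=-0.0885; V=3.918858+0.147531+-0.088519=3.9779
k=8 src: inc=-0.088519, refl=-0.088519·-0.454545=0.0402; V=4.066389+-0.088519+0.040236=4.0181

0 0 source 7.2727
1 5 load 2.9091
2 10 source 4.8926
3 15 load 3.7025
4 20 source 4.2434
5 25 load 3.9189
6 30 source 4.0664
7 35 load 3.9779
8 40 source 4.0181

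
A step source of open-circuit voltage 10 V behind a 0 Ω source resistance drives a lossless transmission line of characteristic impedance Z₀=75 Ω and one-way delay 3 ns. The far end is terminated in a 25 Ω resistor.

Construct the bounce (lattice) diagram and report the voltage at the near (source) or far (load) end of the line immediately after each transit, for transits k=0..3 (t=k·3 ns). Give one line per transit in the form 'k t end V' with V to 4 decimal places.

0 0 source 10.0000
1 3 load 5.0000
2 6 source 10.0000
3 9 load 7.5000

Γ_L=-0.500000, Γ_S=-1.000000; launch V₁=10·75/75=10.000000
k=0 src: V=10.0000
k=1 load: inc=10.000000, refl=10.000000·-0.500000=-5.0000; V=0.000000+10.000000+-5.000000=5.0000
k=2 src: inc=-5.000000, refl=-5.000000·-1.000000=5.0000; V=10.000000+-5.000000+5.000000=10.0000
k=3 load: inc=5.000000, refl=5.000000·-0.500000=-2.5000; V=5.000000+5.000000+-2.500000=7.5000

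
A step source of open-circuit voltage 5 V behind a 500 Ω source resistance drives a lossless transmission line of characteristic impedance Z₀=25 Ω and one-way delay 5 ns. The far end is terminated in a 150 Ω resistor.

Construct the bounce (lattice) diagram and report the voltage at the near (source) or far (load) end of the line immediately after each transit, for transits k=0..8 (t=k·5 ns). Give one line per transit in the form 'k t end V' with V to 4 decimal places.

Γ_L=0.714286, Γ_S=0.904762; launch V₁=5·25/525=0.238095
k=0 src: V=0.2381
k=1 load: inc=0.238095, refl=0.238095·0.714286=0.1701; V=0.000000+0.238095+0.170068=0.4082
k=2 src: inc=0.170068, refl=0.170068·0.904762=0.1539; V=0.238095+0.170068+0.153871=0.5620
k=3 load: inc=0.153871, refl=0.153871·0.714286=0.1099; V=0.408163+0.153871+0.109908=0.6719
k=4 src: inc=0.109908, refl=0.109908·0.904762=0.0994; V=0.562034+0.109908+0.099440=0.7714
k=5 load: inc=0.099440, refl=0.099440·0.714286=0.0710; V=0.671942+0.099440+0.071029=0.8424
k=6 src: inc=0.071029, refl=0.071029·0.904762=0.0643; V=0.771383+0.071029+0.064264=0.9067
k=7 load: inc=0.064264, refl=0.064264·0.714286=0.0459; V=0.842412+0.064264+0.045903=0.9526
k=8 src: inc=0.045903, refl=0.045903·0.904762=0.0415; V=0.906676+0.045903+0.041531=0.9941

0 0 source 0.2381
1 5 load 0.4082
2 10 source 0.5620
3 15 load 0.6719
4 20 source 0.7714
5 25 load 0.8424
6 30 source 0.9067
7 35 load 0.9526
8 40 source 0.9941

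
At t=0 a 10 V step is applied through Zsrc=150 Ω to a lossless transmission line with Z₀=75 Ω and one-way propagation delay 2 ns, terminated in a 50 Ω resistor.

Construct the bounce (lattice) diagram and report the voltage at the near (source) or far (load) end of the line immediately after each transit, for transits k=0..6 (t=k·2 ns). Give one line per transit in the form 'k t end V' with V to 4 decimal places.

0 0 source 3.3333
1 2 load 2.6667
2 4 source 2.4444
3 6 load 2.4889
4 8 source 2.5037
5 10 load 2.5007
6 12 source 2.4998

Γ_L=-0.200000, Γ_S=0.333333; launch V₁=10·75/225=3.333333
k=0 src: V=3.3333
k=1 load: inc=3.333333, refl=3.333333·-0.200000=-0.6667; V=0.000000+3.333333+-0.666667=2.6667
k=2 src: inc=-0.666667, refl=-0.666667·0.333333=-0.2222; V=3.333333+-0.666667+-0.222222=2.4444
k=3 load: inc=-0.222222, refl=-0.222222·-0.200000=0.0444; V=2.666667+-0.222222+0.044444=2.4889
k=4 src: inc=0.044444, refl=0.044444·0.333333=0.0148; V=2.444444+0.044444+0.014815=2.5037
k=5 load: inc=0.014815, refl=0.014815·-0.200000=-0.0030; V=2.488889+0.014815+-0.002963=2.5007
k=6 src: inc=-0.002963, refl=-0.002963·0.333333=-0.0010; V=2.503704+-0.002963+-0.000988=2.4998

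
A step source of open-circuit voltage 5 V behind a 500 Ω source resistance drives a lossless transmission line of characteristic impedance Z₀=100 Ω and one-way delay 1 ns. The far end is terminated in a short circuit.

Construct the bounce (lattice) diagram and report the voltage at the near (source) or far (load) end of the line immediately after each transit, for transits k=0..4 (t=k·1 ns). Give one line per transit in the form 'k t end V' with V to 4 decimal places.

Γ_L=-1.000000, Γ_S=0.666667; launch V₁=5·100/600=0.833333
k=0 src: V=0.8333
k=1 load: inc=0.833333, refl=0.833333·-1.000000=-0.8333; V=0.000000+0.833333+-0.833333=0.0000
k=2 src: inc=-0.833333, refl=-0.833333·0.666667=-0.5556; V=0.833333+-0.833333+-0.555556=-0.5556
k=3 load: inc=-0.555556, refl=-0.555556·-1.000000=0.5556; V=0.000000+-0.555556+0.555556=0.0000
k=4 src: inc=0.555556, refl=0.555556·0.666667=0.3704; V=-0.555556+0.555556+0.370370=0.3704

0 0 source 0.8333
1 1 load 0.0000
2 2 source -0.5556
3 3 load 0.0000
4 4 source 0.3704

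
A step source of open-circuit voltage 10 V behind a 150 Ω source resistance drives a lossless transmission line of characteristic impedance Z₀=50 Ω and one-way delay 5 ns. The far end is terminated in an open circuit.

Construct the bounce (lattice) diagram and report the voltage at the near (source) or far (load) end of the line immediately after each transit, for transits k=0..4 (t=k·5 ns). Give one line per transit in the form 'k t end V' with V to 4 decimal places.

Γ_L=1.000000, Γ_S=0.500000; launch V₁=10·50/200=2.500000
k=0 src: V=2.5000
k=1 load: inc=2.500000, refl=2.500000·1.000000=2.5000; V=0.000000+2.500000+2.500000=5.0000
k=2 src: inc=2.500000, refl=2.500000·0.500000=1.2500; V=2.500000+2.500000+1.250000=6.2500
k=3 load: inc=1.250000, refl=1.250000·1.000000=1.2500; V=5.000000+1.250000+1.250000=7.5000
k=4 src: inc=1.250000, refl=1.250000·0.500000=0.6250; V=6.250000+1.250000+0.625000=8.1250

0 0 source 2.5000
1 5 load 5.0000
2 10 source 6.2500
3 15 load 7.5000
4 20 source 8.1250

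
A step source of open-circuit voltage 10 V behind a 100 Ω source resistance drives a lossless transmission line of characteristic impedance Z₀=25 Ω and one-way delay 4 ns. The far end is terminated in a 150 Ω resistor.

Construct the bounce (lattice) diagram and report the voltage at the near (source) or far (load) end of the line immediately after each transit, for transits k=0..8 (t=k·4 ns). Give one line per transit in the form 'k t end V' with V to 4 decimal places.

Γ_L=0.714286, Γ_S=0.600000; launch V₁=10·25/125=2.000000
k=0 src: V=2.0000
k=1 load: inc=2.000000, refl=2.000000·0.714286=1.4286; V=0.000000+2.000000+1.428571=3.4286
k=2 src: inc=1.428571, refl=1.428571·0.600000=0.8571; V=2.000000+1.428571+0.857143=4.2857
k=3 load: inc=0.857143, refl=0.857143·0.714286=0.6122; V=3.428571+0.857143+0.612245=4.8980
k=4 src: inc=0.612245, refl=0.612245·0.600000=0.3673; V=4.285714+0.612245+0.367347=5.2653
k=5 load: inc=0.367347, refl=0.367347·0.714286=0.2624; V=4.897959+0.367347+0.262391=5.5277
k=6 src: inc=0.262391, refl=0.262391·0.600000=0.1574; V=5.265306+0.262391+0.157434=5.6851
k=7 load: inc=0.157434, refl=0.157434·0.714286=0.1125; V=5.527697+0.157434+0.112453=5.7976
k=8 src: inc=0.112453, refl=0.112453·0.600000=0.0675; V=5.685131+0.112453+0.067472=5.8651

0 0 source 2.0000
1 4 load 3.4286
2 8 source 4.2857
3 12 load 4.8980
4 16 source 5.2653
5 20 load 5.5277
6 24 source 5.6851
7 28 load 5.7976
8 32 source 5.8651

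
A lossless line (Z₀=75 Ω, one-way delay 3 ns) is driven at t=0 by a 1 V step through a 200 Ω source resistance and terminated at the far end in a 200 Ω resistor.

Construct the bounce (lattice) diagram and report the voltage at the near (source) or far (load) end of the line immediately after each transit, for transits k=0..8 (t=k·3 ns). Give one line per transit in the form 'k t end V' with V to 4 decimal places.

Γ_L=0.454545, Γ_S=0.454545; launch V₁=1·75/275=0.272727
k=0 src: V=0.2727
k=1 load: inc=0.272727, refl=0.272727·0.454545=0.1240; V=0.000000+0.272727+0.123967=0.3967
k=2 src: inc=0.123967, refl=0.123967·0.454545=0.0563; V=0.272727+0.123967+0.056349=0.4530
k=3 load: inc=0.056349, refl=0.056349·0.454545=0.0256; V=0.396694+0.056349+0.025613=0.4787
k=4 src: inc=0.025613, refl=0.025613·0.454545=0.0116; V=0.453043+0.025613+0.011642=0.4903
k=5 load: inc=0.011642, refl=0.011642·0.454545=0.0053; V=0.478656+0.011642+0.005292=0.4956
k=6 src: inc=0.005292, refl=0.005292·0.454545=0.0024; V=0.490298+0.005292+0.002405=0.4980
k=7 load: inc=0.002405, refl=0.002405·0.454545=0.0011; V=0.495590+0.002405+0.001093=0.4991
k=8 src: inc=0.001093, refl=0.001093·0.454545=0.0005; V=0.497995+0.001093+0.000497=0.4996

0 0 source 0.2727
1 3 load 0.3967
2 6 source 0.4530
3 9 load 0.4787
4 12 source 0.4903
5 15 load 0.4956
6 18 source 0.4980
7 21 load 0.4991
8 24 source 0.4996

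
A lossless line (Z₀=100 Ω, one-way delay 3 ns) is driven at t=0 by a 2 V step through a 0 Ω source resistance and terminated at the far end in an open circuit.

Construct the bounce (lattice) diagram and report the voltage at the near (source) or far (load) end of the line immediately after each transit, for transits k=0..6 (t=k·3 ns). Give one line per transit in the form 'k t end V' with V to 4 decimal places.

Γ_L=1.000000, Γ_S=-1.000000; launch V₁=2·100/100=2.000000
k=0 src: V=2.0000
k=1 load: inc=2.000000, refl=2.000000·1.000000=2.0000; V=0.000000+2.000000+2.000000=4.0000
k=2 src: inc=2.000000, refl=2.000000·-1.000000=-2.0000; V=2.000000+2.000000+-2.000000=2.0000
k=3 load: inc=-2.000000, refl=-2.000000·1.000000=-2.0000; V=4.000000+-2.000000+-2.000000=0.0000
k=4 src: inc=-2.000000, refl=-2.000000·-1.000000=2.0000; V=2.000000+-2.000000+2.000000=2.0000
k=5 load: inc=2.000000, refl=2.000000·1.000000=2.0000; V=0.000000+2.000000+2.000000=4.0000
k=6 src: inc=2.000000, refl=2.000000·-1.000000=-2.0000; V=2.000000+2.000000+-2.000000=2.0000

0 0 source 2.0000
1 3 load 4.0000
2 6 source 2.0000
3 9 load 0.0000
4 12 source 2.0000
5 15 load 4.0000
6 18 source 2.0000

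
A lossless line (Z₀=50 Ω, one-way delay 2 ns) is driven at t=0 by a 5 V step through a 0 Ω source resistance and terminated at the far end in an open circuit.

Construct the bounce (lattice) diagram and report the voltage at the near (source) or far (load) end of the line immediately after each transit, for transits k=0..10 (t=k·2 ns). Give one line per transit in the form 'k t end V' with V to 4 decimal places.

Γ_L=1.000000, Γ_S=-1.000000; launch V₁=5·50/50=5.000000
k=0 src: V=5.0000
k=1 load: inc=5.000000, refl=5.000000·1.000000=5.0000; V=0.000000+5.000000+5.000000=10.0000
k=2 src: inc=5.000000, refl=5.000000·-1.000000=-5.0000; V=5.000000+5.000000+-5.000000=5.0000
k=3 load: inc=-5.000000, refl=-5.000000·1.000000=-5.0000; V=10.000000+-5.000000+-5.000000=0.0000
k=4 src: inc=-5.000000, refl=-5.000000·-1.000000=5.0000; V=5.000000+-5.000000+5.000000=5.0000
k=5 load: inc=5.000000, refl=5.000000·1.000000=5.0000; V=0.000000+5.000000+5.000000=10.0000
k=6 src: inc=5.000000, refl=5.000000·-1.000000=-5.0000; V=5.000000+5.000000+-5.000000=5.0000
k=7 load: inc=-5.000000, refl=-5.000000·1.000000=-5.0000; V=10.000000+-5.000000+-5.000000=0.0000
k=8 src: inc=-5.000000, refl=-5.000000·-1.000000=5.0000; V=5.000000+-5.000000+5.000000=5.0000
k=9 load: inc=5.000000, refl=5.000000·1.000000=5.0000; V=0.000000+5.000000+5.000000=10.0000
k=10 src: inc=5.000000, refl=5.000000·-1.000000=-5.0000; V=5.000000+5.000000+-5.000000=5.0000

0 0 source 5.0000
1 2 load 10.0000
2 4 source 5.0000
3 6 load 0.0000
4 8 source 5.0000
5 10 load 10.0000
6 12 source 5.0000
7 14 load 0.0000
8 16 source 5.0000
9 18 load 10.0000
10 20 source 5.0000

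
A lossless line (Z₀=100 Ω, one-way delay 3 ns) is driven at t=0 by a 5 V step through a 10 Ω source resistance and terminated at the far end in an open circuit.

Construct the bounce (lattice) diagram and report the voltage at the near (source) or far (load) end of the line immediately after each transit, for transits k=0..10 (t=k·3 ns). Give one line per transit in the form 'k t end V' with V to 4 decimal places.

0 0 source 4.5455
1 3 load 9.0909
2 6 source 5.3719
3 9 load 1.6529
4 12 source 4.6957
5 15 load 7.7385
6 18 source 5.2490
7 21 load 2.7594
8 24 source 4.7963
9 27 load 6.8332
10 30 source 5.1667

Γ_L=1.000000, Γ_S=-0.818182; launch V₁=5·100/110=4.545455
k=0 src: V=4.5455
k=1 load: inc=4.545455, refl=4.545455·1.000000=4.5455; V=0.000000+4.545455+4.545455=9.0909
k=2 src: inc=4.545455, refl=4.545455·-0.818182=-3.7190; V=4.545455+4.545455+-3.719008=5.3719
k=3 load: inc=-3.719008, refl=-3.719008·1.000000=-3.7190; V=9.090909+-3.719008+-3.719008=1.6529
k=4 src: inc=-3.719008, refl=-3.719008·-0.818182=3.0428; V=5.371901+-3.719008+3.042825=4.6957
k=5 load: inc=3.042825, refl=3.042825·1.000000=3.0428; V=1.652893+3.042825+3.042825=7.7385
k=6 src: inc=3.042825, refl=3.042825·-0.818182=-2.4896; V=4.695718+3.042825+-2.489584=5.2490
k=7 load: inc=-2.489584, refl=-2.489584·1.000000=-2.4896; V=7.738542+-2.489584+-2.489584=2.7594
k=8 src: inc=-2.489584, refl=-2.489584·-0.818182=2.0369; V=5.248958+-2.489584+2.036932=4.7963
k=9 load: inc=2.036932, refl=2.036932·1.000000=2.0369; V=2.759374+2.036932+2.036932=6.8332
k=10 src: inc=2.036932, refl=2.036932·-0.818182=-1.6666; V=4.796307+2.036932+-1.666581=5.1667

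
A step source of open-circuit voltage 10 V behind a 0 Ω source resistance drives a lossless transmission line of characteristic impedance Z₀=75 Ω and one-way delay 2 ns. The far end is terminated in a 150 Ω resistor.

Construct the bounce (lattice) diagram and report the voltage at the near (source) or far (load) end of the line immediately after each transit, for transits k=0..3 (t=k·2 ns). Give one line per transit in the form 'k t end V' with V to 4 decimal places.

Γ_L=0.333333, Γ_S=-1.000000; launch V₁=10·75/75=10.000000
k=0 src: V=10.0000
k=1 load: inc=10.000000, refl=10.000000·0.333333=3.3333; V=0.000000+10.000000+3.333333=13.3333
k=2 src: inc=3.333333, refl=3.333333·-1.000000=-3.3333; V=10.000000+3.333333+-3.333333=10.0000
k=3 load: inc=-3.333333, refl=-3.333333·0.333333=-1.1111; V=13.333333+-3.333333+-1.111111=8.8889

0 0 source 10.0000
1 2 load 13.3333
2 4 source 10.0000
3 6 load 8.8889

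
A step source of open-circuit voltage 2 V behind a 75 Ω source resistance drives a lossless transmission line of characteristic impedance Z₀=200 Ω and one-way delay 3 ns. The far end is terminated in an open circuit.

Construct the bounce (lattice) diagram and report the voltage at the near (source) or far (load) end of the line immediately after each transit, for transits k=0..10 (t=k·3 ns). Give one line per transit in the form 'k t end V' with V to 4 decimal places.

Γ_L=1.000000, Γ_S=-0.454545; launch V₁=2·200/275=1.454545
k=0 src: V=1.4545
k=1 load: inc=1.454545, refl=1.454545·1.000000=1.4545; V=0.000000+1.454545+1.454545=2.9091
k=2 src: inc=1.454545, refl=1.454545·-0.454545=-0.6612; V=1.454545+1.454545+-0.661157=2.2479
k=3 load: inc=-0.661157, refl=-0.661157·1.000000=-0.6612; V=2.909091+-0.661157+-0.661157=1.5868
k=4 src: inc=-0.661157, refl=-0.661157·-0.454545=0.3005; V=2.247934+-0.661157+0.300526=1.8873
k=5 load: inc=0.300526, refl=0.300526·1.000000=0.3005; V=1.586777+0.300526+0.300526=2.1878
k=6 src: inc=0.300526, refl=0.300526·-0.454545=-0.1366; V=1.887303+0.300526+-0.136603=2.0512
k=7 load: inc=-0.136603, refl=-0.136603·1.000000=-0.1366; V=2.187829+-0.136603+-0.136603=1.9146
k=8 src: inc=-0.136603, refl=-0.136603·-0.454545=0.0621; V=2.051226+-0.136603+0.062092=1.9767
k=9 load: inc=0.062092, refl=0.062092·1.000000=0.0621; V=1.914623+0.062092+0.062092=2.0388
k=10 src: inc=0.062092, refl=0.062092·-0.454545=-0.0282; V=1.976715+0.062092+-0.028224=2.0106

0 0 source 1.4545
1 3 load 2.9091
2 6 source 2.2479
3 9 load 1.5868
4 12 source 1.8873
5 15 load 2.1878
6 18 source 2.0512
7 21 load 1.9146
8 24 source 1.9767
9 27 load 2.0388
10 30 source 2.0106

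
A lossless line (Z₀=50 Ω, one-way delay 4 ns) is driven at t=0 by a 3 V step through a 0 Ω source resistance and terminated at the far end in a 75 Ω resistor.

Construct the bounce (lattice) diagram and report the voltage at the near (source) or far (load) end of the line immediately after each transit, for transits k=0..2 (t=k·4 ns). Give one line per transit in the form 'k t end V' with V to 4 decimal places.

0 0 source 3.0000
1 4 load 3.6000
2 8 source 3.0000

Γ_L=0.200000, Γ_S=-1.000000; launch V₁=3·50/50=3.000000
k=0 src: V=3.0000
k=1 load: inc=3.000000, refl=3.000000·0.200000=0.6000; V=0.000000+3.000000+0.600000=3.6000
k=2 src: inc=0.600000, refl=0.600000·-1.000000=-0.6000; V=3.000000+0.600000+-0.600000=3.0000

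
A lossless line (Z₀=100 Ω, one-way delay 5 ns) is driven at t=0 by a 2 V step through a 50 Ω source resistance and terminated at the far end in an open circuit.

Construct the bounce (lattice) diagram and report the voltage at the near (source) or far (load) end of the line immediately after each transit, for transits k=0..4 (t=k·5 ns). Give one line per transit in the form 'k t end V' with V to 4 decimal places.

0 0 source 1.3333
1 5 load 2.6667
2 10 source 2.2222
3 15 load 1.7778
4 20 source 1.9259

Γ_L=1.000000, Γ_S=-0.333333; launch V₁=2·100/150=1.333333
k=0 src: V=1.3333
k=1 load: inc=1.333333, refl=1.333333·1.000000=1.3333; V=0.000000+1.333333+1.333333=2.6667
k=2 src: inc=1.333333, refl=1.333333·-0.333333=-0.4444; V=1.333333+1.333333+-0.444444=2.2222
k=3 load: inc=-0.444444, refl=-0.444444·1.000000=-0.4444; V=2.666667+-0.444444+-0.444444=1.7778
k=4 src: inc=-0.444444, refl=-0.444444·-0.333333=0.1481; V=2.222222+-0.444444+0.148148=1.9259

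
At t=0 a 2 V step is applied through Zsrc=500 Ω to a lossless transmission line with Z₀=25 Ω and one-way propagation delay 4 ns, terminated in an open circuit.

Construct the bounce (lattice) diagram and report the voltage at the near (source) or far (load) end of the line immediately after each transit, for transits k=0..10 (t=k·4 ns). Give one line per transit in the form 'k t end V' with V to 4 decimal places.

0 0 source 0.0952
1 4 load 0.1905
2 8 source 0.2766
3 12 load 0.3628
4 16 source 0.4408
5 20 load 0.5187
6 24 source 0.5893
7 28 load 0.6598
8 32 source 0.7236
9 36 load 0.7874
10 40 source 0.8452

Γ_L=1.000000, Γ_S=0.904762; launch V₁=2·25/525=0.095238
k=0 src: V=0.0952
k=1 load: inc=0.095238, refl=0.095238·1.000000=0.0952; V=0.000000+0.095238+0.095238=0.1905
k=2 src: inc=0.095238, refl=0.095238·0.904762=0.0862; V=0.095238+0.095238+0.086168=0.2766
k=3 load: inc=0.086168, refl=0.086168·1.000000=0.0862; V=0.190476+0.086168+0.086168=0.3628
k=4 src: inc=0.086168, refl=0.086168·0.904762=0.0780; V=0.276644+0.086168+0.077961=0.4408
k=5 load: inc=0.077961, refl=0.077961·1.000000=0.0780; V=0.362812+0.077961+0.077961=0.5187
k=6 src: inc=0.077961, refl=0.077961·0.904762=0.0705; V=0.440773+0.077961+0.070536=0.5893
k=7 load: inc=0.070536, refl=0.070536·1.000000=0.0705; V=0.518734+0.070536+0.070536=0.6598
k=8 src: inc=0.070536, refl=0.070536·0.904762=0.0638; V=0.589271+0.070536+0.063819=0.7236
k=9 load: inc=0.063819, refl=0.063819·1.000000=0.0638; V=0.659807+0.063819+0.063819=0.7874
k=10 src: inc=0.063819, refl=0.063819·0.904762=0.0577; V=0.723626+0.063819+0.057741=0.8452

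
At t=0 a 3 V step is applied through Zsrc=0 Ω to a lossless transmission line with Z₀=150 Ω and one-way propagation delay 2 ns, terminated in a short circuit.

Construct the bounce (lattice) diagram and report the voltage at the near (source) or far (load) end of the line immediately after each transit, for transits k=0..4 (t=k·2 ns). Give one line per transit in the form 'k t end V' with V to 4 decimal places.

0 0 source 3.0000
1 2 load 0.0000
2 4 source 3.0000
3 6 load 0.0000
4 8 source 3.0000

Γ_L=-1.000000, Γ_S=-1.000000; launch V₁=3·150/150=3.000000
k=0 src: V=3.0000
k=1 load: inc=3.000000, refl=3.000000·-1.000000=-3.0000; V=0.000000+3.000000+-3.000000=0.0000
k=2 src: inc=-3.000000, refl=-3.000000·-1.000000=3.0000; V=3.000000+-3.000000+3.000000=3.0000
k=3 load: inc=3.000000, refl=3.000000·-1.000000=-3.0000; V=0.000000+3.000000+-3.000000=0.0000
k=4 src: inc=-3.000000, refl=-3.000000·-1.000000=3.0000; V=3.000000+-3.000000+3.000000=3.0000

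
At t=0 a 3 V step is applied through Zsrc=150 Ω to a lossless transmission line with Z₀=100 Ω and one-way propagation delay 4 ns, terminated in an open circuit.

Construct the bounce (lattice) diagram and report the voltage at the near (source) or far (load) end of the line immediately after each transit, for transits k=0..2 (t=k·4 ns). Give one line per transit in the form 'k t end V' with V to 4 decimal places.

0 0 source 1.2000
1 4 load 2.4000
2 8 source 2.6400

Γ_L=1.000000, Γ_S=0.200000; launch V₁=3·100/250=1.200000
k=0 src: V=1.2000
k=1 load: inc=1.200000, refl=1.200000·1.000000=1.2000; V=0.000000+1.200000+1.200000=2.4000
k=2 src: inc=1.200000, refl=1.200000·0.200000=0.2400; V=1.200000+1.200000+0.240000=2.6400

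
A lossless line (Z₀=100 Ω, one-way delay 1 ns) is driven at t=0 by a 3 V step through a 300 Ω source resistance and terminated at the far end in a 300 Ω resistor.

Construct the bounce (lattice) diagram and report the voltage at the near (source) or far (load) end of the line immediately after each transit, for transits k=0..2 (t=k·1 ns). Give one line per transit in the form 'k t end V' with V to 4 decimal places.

Γ_L=0.500000, Γ_S=0.500000; launch V₁=3·100/400=0.750000
k=0 src: V=0.7500
k=1 load: inc=0.750000, refl=0.750000·0.500000=0.3750; V=0.000000+0.750000+0.375000=1.1250
k=2 src: inc=0.375000, refl=0.375000·0.500000=0.1875; V=0.750000+0.375000+0.187500=1.3125

0 0 source 0.7500
1 1 load 1.1250
2 2 source 1.3125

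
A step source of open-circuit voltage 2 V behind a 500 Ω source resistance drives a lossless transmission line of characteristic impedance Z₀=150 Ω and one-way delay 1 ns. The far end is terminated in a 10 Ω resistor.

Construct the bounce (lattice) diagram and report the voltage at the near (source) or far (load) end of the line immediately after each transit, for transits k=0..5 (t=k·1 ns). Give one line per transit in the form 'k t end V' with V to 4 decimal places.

Γ_L=-0.875000, Γ_S=0.538462; launch V₁=2·150/650=0.461538
k=0 src: V=0.4615
k=1 load: inc=0.461538, refl=0.461538·-0.875000=-0.4038; V=0.000000+0.461538+-0.403846=0.0577
k=2 src: inc=-0.403846, refl=-0.403846·0.538462=-0.2175; V=0.461538+-0.403846+-0.217456=-0.1598
k=3 load: inc=-0.217456, refl=-0.217456·-0.875000=0.1903; V=0.057692+-0.217456+0.190274=0.0305
k=4 src: inc=0.190274, refl=0.190274·0.538462=0.1025; V=-0.159763+0.190274+0.102455=0.1330
k=5 load: inc=0.102455, refl=0.102455·-0.875000=-0.0896; V=0.030510+0.102455+-0.089648=0.0433

0 0 source 0.4615
1 1 load 0.0577
2 2 source -0.1598
3 3 load 0.0305
4 4 source 0.1330
5 5 load 0.0433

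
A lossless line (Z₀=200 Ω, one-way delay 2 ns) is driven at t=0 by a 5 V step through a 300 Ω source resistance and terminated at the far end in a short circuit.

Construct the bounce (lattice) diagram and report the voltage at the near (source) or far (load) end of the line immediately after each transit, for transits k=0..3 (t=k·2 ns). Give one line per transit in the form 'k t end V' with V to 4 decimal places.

0 0 source 2.0000
1 2 load 0.0000
2 4 source -0.4000
3 6 load 0.0000

Γ_L=-1.000000, Γ_S=0.200000; launch V₁=5·200/500=2.000000
k=0 src: V=2.0000
k=1 load: inc=2.000000, refl=2.000000·-1.000000=-2.0000; V=0.000000+2.000000+-2.000000=0.0000
k=2 src: inc=-2.000000, refl=-2.000000·0.200000=-0.4000; V=2.000000+-2.000000+-0.400000=-0.4000
k=3 load: inc=-0.400000, refl=-0.400000·-1.000000=0.4000; V=0.000000+-0.400000+0.400000=0.0000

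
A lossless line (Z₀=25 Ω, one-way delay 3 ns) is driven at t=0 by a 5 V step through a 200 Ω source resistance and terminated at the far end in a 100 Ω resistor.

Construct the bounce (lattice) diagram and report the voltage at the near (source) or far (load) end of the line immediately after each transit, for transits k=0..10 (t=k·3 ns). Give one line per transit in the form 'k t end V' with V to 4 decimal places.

Γ_L=0.600000, Γ_S=0.777778; launch V₁=5·25/225=0.555556
k=0 src: V=0.5556
k=1 load: inc=0.555556, refl=0.555556·0.600000=0.3333; V=0.000000+0.555556+0.333333=0.8889
k=2 src: inc=0.333333, refl=0.333333·0.777778=0.2593; V=0.555556+0.333333+0.259259=1.1481
k=3 load: inc=0.259259, refl=0.259259·0.600000=0.1556; V=0.888889+0.259259+0.155556=1.3037
k=4 src: inc=0.155556, refl=0.155556·0.777778=0.1210; V=1.148148+0.155556+0.120988=1.4247
k=5 load: inc=0.120988, refl=0.120988·0.600000=0.0726; V=1.303704+0.120988+0.072593=1.4973
k=6 src: inc=0.072593, refl=0.072593·0.777778=0.0565; V=1.424691+0.072593+0.056461=1.5537
k=7 load: inc=0.056461, refl=0.056461·0.600000=0.0339; V=1.497284+0.056461+0.033877=1.5876
k=8 src: inc=0.033877, refl=0.033877·0.777778=0.0263; V=1.553745+0.033877+0.026348=1.6140
k=9 load: inc=0.026348, refl=0.026348·0.600000=0.0158; V=1.587621+0.026348+0.015809=1.6298
k=10 src: inc=0.015809, refl=0.015809·0.777778=0.0123; V=1.613970+0.015809+0.012296=1.6421

0 0 source 0.5556
1 3 load 0.8889
2 6 source 1.1481
3 9 load 1.3037
4 12 source 1.4247
5 15 load 1.4973
6 18 source 1.5537
7 21 load 1.5876
8 24 source 1.6140
9 27 load 1.6298
10 30 source 1.6421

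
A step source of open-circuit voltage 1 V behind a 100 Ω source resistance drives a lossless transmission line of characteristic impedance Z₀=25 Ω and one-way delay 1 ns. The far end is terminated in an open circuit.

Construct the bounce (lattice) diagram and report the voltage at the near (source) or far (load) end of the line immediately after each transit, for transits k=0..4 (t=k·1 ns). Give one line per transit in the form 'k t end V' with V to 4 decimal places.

Γ_L=1.000000, Γ_S=0.600000; launch V₁=1·25/125=0.200000
k=0 src: V=0.2000
k=1 load: inc=0.200000, refl=0.200000·1.000000=0.2000; V=0.000000+0.200000+0.200000=0.4000
k=2 src: inc=0.200000, refl=0.200000·0.600000=0.1200; V=0.200000+0.200000+0.120000=0.5200
k=3 load: inc=0.120000, refl=0.120000·1.000000=0.1200; V=0.400000+0.120000+0.120000=0.6400
k=4 src: inc=0.120000, refl=0.120000·0.600000=0.0720; V=0.520000+0.120000+0.072000=0.7120

0 0 source 0.2000
1 1 load 0.4000
2 2 source 0.5200
3 3 load 0.6400
4 4 source 0.7120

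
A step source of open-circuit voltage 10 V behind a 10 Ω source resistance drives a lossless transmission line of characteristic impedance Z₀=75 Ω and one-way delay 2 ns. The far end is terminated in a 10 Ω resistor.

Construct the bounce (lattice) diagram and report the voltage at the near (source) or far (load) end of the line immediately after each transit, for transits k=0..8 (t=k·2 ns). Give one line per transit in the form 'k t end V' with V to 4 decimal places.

Γ_L=-0.764706, Γ_S=-0.764706; launch V₁=10·75/85=8.823529
k=0 src: V=8.8235
k=1 load: inc=8.823529, refl=8.823529·-0.764706=-6.7474; V=0.000000+8.823529+-6.747405=2.0761
k=2 src: inc=-6.747405, refl=-6.747405·-0.764706=5.1598; V=8.823529+-6.747405+5.159780=7.2359
k=3 load: inc=5.159780, refl=5.159780·-0.764706=-3.9457; V=2.076125+5.159780+-3.945714=3.2902
k=4 src: inc=-3.945714, refl=-3.945714·-0.764706=3.0173; V=7.235905+-3.945714+3.017311=6.3075
k=5 load: inc=3.017311, refl=3.017311·-0.764706=-2.3074; V=3.290190+3.017311+-2.307355=4.0001
k=6 src: inc=-2.307355, refl=-2.307355·-0.764706=1.7644; V=6.307501+-2.307355+1.764448=5.7646
k=7 load: inc=1.764448, refl=1.764448·-0.764706=-1.3493; V=4.000146+1.764448+-1.349284=4.4153
k=8 src: inc=-1.349284, refl=-1.349284·-0.764706=1.0318; V=5.764594+-1.349284+1.031805=5.4471

0 0 source 8.8235
1 2 load 2.0761
2 4 source 7.2359
3 6 load 3.2902
4 8 source 6.3075
5 10 load 4.0001
6 12 source 5.7646
7 14 load 4.4153
8 16 source 5.4471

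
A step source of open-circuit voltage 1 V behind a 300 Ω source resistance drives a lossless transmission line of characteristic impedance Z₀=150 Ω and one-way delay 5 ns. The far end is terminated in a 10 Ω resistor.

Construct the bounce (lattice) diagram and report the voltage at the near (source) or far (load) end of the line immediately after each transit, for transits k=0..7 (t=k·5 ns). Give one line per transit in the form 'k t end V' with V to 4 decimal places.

Γ_L=-0.875000, Γ_S=0.333333; launch V₁=1·150/450=0.333333
k=0 src: V=0.3333
k=1 load: inc=0.333333, refl=0.333333·-0.875000=-0.2917; V=0.000000+0.333333+-0.291667=0.0417
k=2 src: inc=-0.291667, refl=-0.291667·0.333333=-0.0972; V=0.333333+-0.291667+-0.097222=-0.0556
k=3 load: inc=-0.097222, refl=-0.097222·-0.875000=0.0851; V=0.041667+-0.097222+0.085069=0.0295
k=4 src: inc=0.085069, refl=0.085069·0.333333=0.0284; V=-0.055556+0.085069+0.028356=0.0579
k=5 load: inc=0.028356, refl=0.028356·-0.875000=-0.0248; V=0.029514+0.028356+-0.024812=0.0331
k=6 src: inc=-0.024812, refl=-0.024812·0.333333=-0.0083; V=0.057870+-0.024812+-0.008271=0.0248
k=7 load: inc=-0.008271, refl=-0.008271·-0.875000=0.0072; V=0.033058+-0.008271+0.007237=0.0320

0 0 source 0.3333
1 5 load 0.0417
2 10 source -0.0556
3 15 load 0.0295
4 20 source 0.0579
5 25 load 0.0331
6 30 source 0.0248
7 35 load 0.0320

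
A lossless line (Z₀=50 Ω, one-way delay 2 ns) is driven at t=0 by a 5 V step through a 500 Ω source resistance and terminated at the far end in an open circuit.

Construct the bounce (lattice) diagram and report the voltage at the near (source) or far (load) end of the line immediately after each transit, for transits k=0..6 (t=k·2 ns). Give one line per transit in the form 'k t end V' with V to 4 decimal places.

0 0 source 0.4545
1 2 load 0.9091
2 4 source 1.2810
3 6 load 1.6529
4 8 source 1.9572
5 10 load 2.2615
6 12 source 2.5104

Γ_L=1.000000, Γ_S=0.818182; launch V₁=5·50/550=0.454545
k=0 src: V=0.4545
k=1 load: inc=0.454545, refl=0.454545·1.000000=0.4545; V=0.000000+0.454545+0.454545=0.9091
k=2 src: inc=0.454545, refl=0.454545·0.818182=0.3719; V=0.454545+0.454545+0.371901=1.2810
k=3 load: inc=0.371901, refl=0.371901·1.000000=0.3719; V=0.909091+0.371901+0.371901=1.6529
k=4 src: inc=0.371901, refl=0.371901·0.818182=0.3043; V=1.280992+0.371901+0.304282=1.9572
k=5 load: inc=0.304282, refl=0.304282·1.000000=0.3043; V=1.652893+0.304282+0.304282=2.2615
k=6 src: inc=0.304282, refl=0.304282·0.818182=0.2490; V=1.957175+0.304282+0.248958=2.5104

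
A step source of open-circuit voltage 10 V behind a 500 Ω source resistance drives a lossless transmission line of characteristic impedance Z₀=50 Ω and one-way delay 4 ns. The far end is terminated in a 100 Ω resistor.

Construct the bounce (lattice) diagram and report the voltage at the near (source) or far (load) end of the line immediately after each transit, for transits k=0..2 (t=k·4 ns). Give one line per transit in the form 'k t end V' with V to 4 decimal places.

0 0 source 0.9091
1 4 load 1.2121
2 8 source 1.4601

Γ_L=0.333333, Γ_S=0.818182; launch V₁=10·50/550=0.909091
k=0 src: V=0.9091
k=1 load: inc=0.909091, refl=0.909091·0.333333=0.3030; V=0.000000+0.909091+0.303030=1.2121
k=2 src: inc=0.303030, refl=0.303030·0.818182=0.2479; V=0.909091+0.303030+0.247934=1.4601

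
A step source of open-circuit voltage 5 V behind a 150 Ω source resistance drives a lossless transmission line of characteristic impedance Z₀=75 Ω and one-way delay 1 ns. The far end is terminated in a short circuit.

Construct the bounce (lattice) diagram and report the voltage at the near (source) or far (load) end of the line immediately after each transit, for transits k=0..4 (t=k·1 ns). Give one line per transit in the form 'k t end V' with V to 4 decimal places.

Γ_L=-1.000000, Γ_S=0.333333; launch V₁=5·75/225=1.666667
k=0 src: V=1.6667
k=1 load: inc=1.666667, refl=1.666667·-1.000000=-1.6667; V=0.000000+1.666667+-1.666667=0.0000
k=2 src: inc=-1.666667, refl=-1.666667·0.333333=-0.5556; V=1.666667+-1.666667+-0.555556=-0.5556
k=3 load: inc=-0.555556, refl=-0.555556·-1.000000=0.5556; V=0.000000+-0.555556+0.555556=0.0000
k=4 src: inc=0.555556, refl=0.555556·0.333333=0.1852; V=-0.555556+0.555556+0.185185=0.1852

0 0 source 1.6667
1 1 load 0.0000
2 2 source -0.5556
3 3 load 0.0000
4 4 source 0.1852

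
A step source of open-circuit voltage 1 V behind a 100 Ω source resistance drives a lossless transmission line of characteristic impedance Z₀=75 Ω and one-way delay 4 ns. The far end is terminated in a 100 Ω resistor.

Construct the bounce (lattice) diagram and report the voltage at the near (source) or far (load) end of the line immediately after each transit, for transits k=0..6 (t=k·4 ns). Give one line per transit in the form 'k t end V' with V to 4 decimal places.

Γ_L=0.142857, Γ_S=0.142857; launch V₁=1·75/175=0.428571
k=0 src: V=0.4286
k=1 load: inc=0.428571, refl=0.428571·0.142857=0.0612; V=0.000000+0.428571+0.061224=0.4898
k=2 src: inc=0.061224, refl=0.061224·0.142857=0.0087; V=0.428571+0.061224+0.008746=0.4985
k=3 load: inc=0.008746, refl=0.008746·0.142857=0.0012; V=0.489796+0.008746+0.001249=0.4998
k=4 src: inc=0.001249, refl=0.001249·0.142857=0.0002; V=0.498542+0.001249+0.000178=0.5000
k=5 load: inc=0.000178, refl=0.000178·0.142857=0.0000; V=0.499792+0.000178+0.000025=0.5000
k=6 src: inc=0.000025, refl=0.000025·0.142857=0.0000; V=0.499970+0.000025+0.000004=0.5000

0 0 source 0.4286
1 4 load 0.4898
2 8 source 0.4985
3 12 load 0.4998
4 16 source 0.5000
5 20 load 0.5000
6 24 source 0.5000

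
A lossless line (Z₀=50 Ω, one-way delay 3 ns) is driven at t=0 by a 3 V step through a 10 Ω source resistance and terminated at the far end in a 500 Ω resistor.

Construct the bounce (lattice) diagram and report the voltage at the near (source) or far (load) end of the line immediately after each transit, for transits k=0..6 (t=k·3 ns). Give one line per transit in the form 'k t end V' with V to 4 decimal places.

Γ_L=0.818182, Γ_S=-0.666667; launch V₁=3·50/60=2.500000
k=0 src: V=2.5000
k=1 load: inc=2.500000, refl=2.500000·0.818182=2.0455; V=0.000000+2.500000+2.045455=4.5455
k=2 src: inc=2.045455, refl=2.045455·-0.666667=-1.3636; V=2.500000+2.045455+-1.363636=3.1818
k=3 load: inc=-1.363636, refl=-1.363636·0.818182=-1.1157; V=4.545455+-1.363636+-1.115702=2.0661
k=4 src: inc=-1.115702, refl=-1.115702·-0.666667=0.7438; V=3.181818+-1.115702+0.743802=2.8099
k=5 load: inc=0.743802, refl=0.743802·0.818182=0.6086; V=2.066116+0.743802+0.608565=3.4185
k=6 src: inc=0.608565, refl=0.608565·-0.666667=-0.4057; V=2.809917+0.608565+-0.405710=3.0128

0 0 source 2.5000
1 3 load 4.5455
2 6 source 3.1818
3 9 load 2.0661
4 12 source 2.8099
5 15 load 3.4185
6 18 source 3.0128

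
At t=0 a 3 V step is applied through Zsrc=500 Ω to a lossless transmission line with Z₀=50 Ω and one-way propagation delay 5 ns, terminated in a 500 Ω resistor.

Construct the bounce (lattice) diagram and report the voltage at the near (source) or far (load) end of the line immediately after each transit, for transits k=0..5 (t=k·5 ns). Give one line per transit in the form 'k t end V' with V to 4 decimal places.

0 0 source 0.2727
1 5 load 0.4959
2 10 source 0.6784
3 15 load 0.8278
4 20 source 0.9500
5 25 load 1.0500

Γ_L=0.818182, Γ_S=0.818182; launch V₁=3·50/550=0.272727
k=0 src: V=0.2727
k=1 load: inc=0.272727, refl=0.272727·0.818182=0.2231; V=0.000000+0.272727+0.223140=0.4959
k=2 src: inc=0.223140, refl=0.223140·0.818182=0.1826; V=0.272727+0.223140+0.182569=0.6784
k=3 load: inc=0.182569, refl=0.182569·0.818182=0.1494; V=0.495868+0.182569+0.149375=0.8278
k=4 src: inc=0.149375, refl=0.149375·0.818182=0.1222; V=0.678437+0.149375+0.122216=0.9500
k=5 load: inc=0.122216, refl=0.122216·0.818182=0.1000; V=0.827812+0.122216+0.099995=1.0500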